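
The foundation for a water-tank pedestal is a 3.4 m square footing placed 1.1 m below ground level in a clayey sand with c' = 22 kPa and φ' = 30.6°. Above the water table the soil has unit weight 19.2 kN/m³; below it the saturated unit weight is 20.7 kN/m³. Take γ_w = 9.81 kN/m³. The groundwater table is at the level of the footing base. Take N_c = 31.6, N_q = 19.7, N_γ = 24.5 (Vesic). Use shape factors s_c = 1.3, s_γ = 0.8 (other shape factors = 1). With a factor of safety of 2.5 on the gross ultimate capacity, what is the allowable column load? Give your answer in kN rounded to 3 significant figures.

P_all ≈ 7780 kN

Effective surcharge at the founding depth q = γ·D_f = 19.2 × 1.1 = 21.12 kPa.
The water table coincides with the base, so in the self-weight term γ → γ' = 10.89 kN/m³.
q_ult = c·N_c·s_c + q·N_q + 0.5·γ·B·N_γ·s_γ
     = 22 × 31.6 × 1.3 + 21.12 × 19.7 + 0.5 × 10.89 × 3.4 × 24.5 × 0.8
     = 903.76 + 416.06 + 362.85 = 1682.7 kPa.
Gross allowable pressure q_all = 1682.7 / 2.5 = 673.07 kPa.
Footing area = 11.56 m², so allowable column load = 673.07 × 11.56 = 7780.7 kN.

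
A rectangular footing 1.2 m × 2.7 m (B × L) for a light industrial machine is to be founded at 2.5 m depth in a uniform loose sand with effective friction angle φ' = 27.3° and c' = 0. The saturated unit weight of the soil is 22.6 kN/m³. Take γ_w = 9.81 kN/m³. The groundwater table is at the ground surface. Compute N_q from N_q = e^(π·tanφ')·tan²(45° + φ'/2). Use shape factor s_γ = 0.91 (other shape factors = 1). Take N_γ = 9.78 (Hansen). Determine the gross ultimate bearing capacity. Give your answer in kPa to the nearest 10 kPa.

q_ult ≈ 500 kPa

tan27.3° = 0.5161, so N_q = e^(π×0.5161)·tan²(58.65°) = 5.061 × 2.694 = 13.64.
With the water table at the surface the whole profile is submerged: γ' = 22.6 − 9.81 = 12.79 kN/m³, so q = γ'·D_f = 31.975 kPa; the same γ' applies in the ½γBN_γ term.
q_ult = q·N_q + 0.5·γ·B·N_γ·s_γ
     = 31.975 × 13.636 + 0.5 × 12.79 × 1.2 × 9.78 × 0.91
     = 436 + 68.297 = 504.3 kPa.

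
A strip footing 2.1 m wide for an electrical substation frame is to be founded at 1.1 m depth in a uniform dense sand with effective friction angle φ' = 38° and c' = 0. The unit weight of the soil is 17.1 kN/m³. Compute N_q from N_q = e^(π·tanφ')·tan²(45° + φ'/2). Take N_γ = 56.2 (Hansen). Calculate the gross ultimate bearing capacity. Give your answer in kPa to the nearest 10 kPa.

q_ult ≈ 1930 kPa

tan38° = 0.7813, so N_q = e^(π×0.7813)·tan²(64°) = 11.64 × 4.204 = 48.93.
Overburden at base level: q = 17.1 × 1.1 = 18.81 kPa.
Surcharge term q·N_q = 18.81 × 48.933 = 920.43 kPa; self-weight term 0.5·γ·B·N_γ = 0.5 × 17.1 × 2.1 × 56.2 = 1009.1 kPa.
q_ult = 920.43 + 1009.1 = 1929.5 kPa.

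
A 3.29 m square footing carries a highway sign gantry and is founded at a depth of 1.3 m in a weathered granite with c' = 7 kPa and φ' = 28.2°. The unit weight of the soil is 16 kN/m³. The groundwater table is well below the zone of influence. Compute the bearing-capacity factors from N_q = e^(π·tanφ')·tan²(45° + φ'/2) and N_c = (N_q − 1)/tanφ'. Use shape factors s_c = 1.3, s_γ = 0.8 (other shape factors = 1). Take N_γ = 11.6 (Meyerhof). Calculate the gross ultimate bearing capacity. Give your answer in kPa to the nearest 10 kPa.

q_ult ≈ 800 kPa

tan28.2° = 0.5362, so N_q = e^(π×0.5362)·tan²(59.1°) = 5.39 × 2.792 = 15.05.
N_c = (15.05 − 1)/tan28.2° = 26.2.
Effective surcharge at the founding depth q = γ·D_f = 16 × 1.3 = 20.8 kPa.
q_ult = c·N_c·s_c + q·N_q + 0.5·γ·B·N_γ·s_γ
     = 7 × 26.198 × 1.3 + 20.8 × 15.047 + 0.5 × 16 × 3.29 × 11.6 × 0.8
     = 238.4 + 312.99 + 244.25 = 795.64 kPa.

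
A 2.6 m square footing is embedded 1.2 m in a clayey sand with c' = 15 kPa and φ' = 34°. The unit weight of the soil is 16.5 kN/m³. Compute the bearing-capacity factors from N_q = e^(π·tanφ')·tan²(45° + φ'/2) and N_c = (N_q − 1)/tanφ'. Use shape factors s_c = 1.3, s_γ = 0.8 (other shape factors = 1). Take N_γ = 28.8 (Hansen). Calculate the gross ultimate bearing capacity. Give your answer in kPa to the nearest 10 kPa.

q_ult ≈ 1900 kPa

tan34° = 0.6745, so N_q = e^(π×0.6745)·tan²(62°) = 8.323 × 3.537 = 29.44.
N_c = (29.44 − 1)/tan34° = 42.16.
Effective surcharge at the founding depth q = γ·D_f = 16.5 × 1.2 = 19.8 kPa.
q_ult = c·N_c·s_c + q·N_q + 0.5·γ·B·N_γ·s_γ
     = 15 × 42.164 × 1.3 + 19.8 × 29.44 + 0.5 × 16.5 × 2.6 × 28.8 × 0.8
     = 822.19 + 582.91 + 494.21 = 1899.3 kPa.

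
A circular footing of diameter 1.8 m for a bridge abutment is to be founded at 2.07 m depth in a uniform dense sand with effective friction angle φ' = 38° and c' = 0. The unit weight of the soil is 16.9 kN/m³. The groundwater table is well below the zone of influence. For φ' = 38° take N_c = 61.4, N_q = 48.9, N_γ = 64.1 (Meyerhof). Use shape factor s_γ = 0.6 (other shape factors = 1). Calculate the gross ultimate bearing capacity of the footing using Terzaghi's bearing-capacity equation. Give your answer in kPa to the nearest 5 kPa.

q_ult ≈ 2295 kPa

Overburden at base level: q = 16.9 × 2.07 = 34.983 kPa.
Surcharge term q·N_q = 34.983 × 48.9 = 1710.7 kPa; self-weight term 0.5·γ·B·N_γ·s_γ = 0.5 × 16.9 × 1.8 × 64.1 × 0.6 = 584.98 kPa.
q_ult = 1710.7 + 584.98 = 2295.6 kPa.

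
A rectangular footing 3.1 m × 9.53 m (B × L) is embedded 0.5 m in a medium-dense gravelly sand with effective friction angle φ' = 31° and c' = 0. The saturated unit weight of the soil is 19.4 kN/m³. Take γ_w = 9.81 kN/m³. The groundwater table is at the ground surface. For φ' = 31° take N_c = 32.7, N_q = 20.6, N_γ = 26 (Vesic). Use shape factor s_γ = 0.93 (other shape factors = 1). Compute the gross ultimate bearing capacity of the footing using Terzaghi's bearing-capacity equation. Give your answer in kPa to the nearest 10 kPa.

With the water table at the surface the whole profile is submerged: γ' = 19.4 − 9.81 = 9.59 kN/m³, so q = γ'·D_f = 4.795 kPa; the same γ' applies in the ½γBN_γ term.
q_ult = q·N_q + 0.5·γ·B·N_γ·s_γ
     = 4.795 × 20.6 + 0.5 × 9.59 × 3.1 × 26 × 0.93
     = 98.777 + 359.42 = 458.2 kPa.

q_ult ≈ 460 kPa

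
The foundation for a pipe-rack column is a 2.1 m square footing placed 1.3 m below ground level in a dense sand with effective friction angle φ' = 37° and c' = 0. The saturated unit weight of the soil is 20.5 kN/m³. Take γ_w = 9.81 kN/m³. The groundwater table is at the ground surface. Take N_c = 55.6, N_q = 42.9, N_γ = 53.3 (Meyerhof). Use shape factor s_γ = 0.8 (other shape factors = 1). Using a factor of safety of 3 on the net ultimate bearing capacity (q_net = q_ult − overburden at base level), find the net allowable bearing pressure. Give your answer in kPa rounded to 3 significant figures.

q_all(net) ≈ 354 kPa

With the water table at the surface the whole profile is submerged: γ' = 20.5 − 9.81 = 10.69 kN/m³, so q = γ'·D_f = 13.897 kPa; the same γ' applies in the ½γBN_γ term.
q_ult = q·N_q + 0.5·γ·B·N_γ·s_γ
     = 13.897 × 42.9 + 0.5 × 10.69 × 2.1 × 53.3 × 0.8
     = 596.18 + 478.61 = 1074.8 kPa.
q_net = 1074.8 − 13.897 = 1060.9 kPa.
q_all(net) = 1060.9 / 3 = 353.63 kPa.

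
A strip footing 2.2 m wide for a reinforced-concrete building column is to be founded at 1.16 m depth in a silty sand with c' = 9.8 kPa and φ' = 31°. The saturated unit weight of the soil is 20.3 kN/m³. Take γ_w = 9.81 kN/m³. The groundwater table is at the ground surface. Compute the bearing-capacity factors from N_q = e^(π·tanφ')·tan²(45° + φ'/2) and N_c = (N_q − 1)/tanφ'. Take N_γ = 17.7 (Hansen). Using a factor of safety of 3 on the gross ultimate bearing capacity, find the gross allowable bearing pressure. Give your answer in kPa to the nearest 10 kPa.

q_all ≈ 260 kPa

N_q = e^(π·tan31°)·tan²(60.5°) = 20.63; N_c = (N_q − 1)/tanφ' = 32.67.
With the water table at the surface the whole profile is submerged: γ' = 20.3 − 9.81 = 10.49 kN/m³, so q = γ'·D_f = 12.168 kPa; the same γ' applies in the ½γBN_γ term.
q_ult = c·N_c + q·N_q + 0.5·γ·B·N_γ
     = 9.8 × 32.671 + 12.168 × 20.631 + 0.5 × 10.49 × 2.2 × 17.7
     = 320.18 + 251.04 + 204.24 = 775.46 kPa.
q_all = 775.46 / 3 = 258.49 kPa.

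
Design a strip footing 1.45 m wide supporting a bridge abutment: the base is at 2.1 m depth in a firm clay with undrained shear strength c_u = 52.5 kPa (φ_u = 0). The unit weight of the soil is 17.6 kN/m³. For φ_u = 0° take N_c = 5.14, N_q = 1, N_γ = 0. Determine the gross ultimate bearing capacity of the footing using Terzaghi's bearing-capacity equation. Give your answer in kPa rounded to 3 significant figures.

Effective surcharge at the founding depth q = γ·D_f = 17.6 × 2.1 = 36.96 kPa.
q_ult = c·N_c + q·N_q
     = 52.5 × 5.14 + 36.96 × 1
     = 269.85 + 36.96 = 306.81 kPa.

q_ult ≈ 307 kPa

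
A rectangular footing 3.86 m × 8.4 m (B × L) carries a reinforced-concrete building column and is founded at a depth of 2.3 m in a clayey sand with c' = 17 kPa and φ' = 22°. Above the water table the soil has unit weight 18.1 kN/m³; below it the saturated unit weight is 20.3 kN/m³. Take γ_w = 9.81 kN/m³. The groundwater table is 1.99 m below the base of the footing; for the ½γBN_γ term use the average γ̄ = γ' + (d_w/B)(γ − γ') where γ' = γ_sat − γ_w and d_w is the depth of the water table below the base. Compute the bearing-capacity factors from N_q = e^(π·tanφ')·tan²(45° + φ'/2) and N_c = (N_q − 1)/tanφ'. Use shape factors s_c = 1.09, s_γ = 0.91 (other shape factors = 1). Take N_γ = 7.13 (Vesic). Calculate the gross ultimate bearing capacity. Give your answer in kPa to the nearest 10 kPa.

tan22° = 0.404, so N_q = e^(π×0.404)·tan²(56°) = 3.558 × 2.198 = 7.82.
N_c = (7.82 − 1)/tan22° = 16.88.
q = γ·D_f = 18.1 × 2.3 = 41.63 kPa.
γ' = 10.49 kN/m³; averaging over the depth B below the base, γ̄ = γ' + (d_w/B)(γ − γ') = 14.413 kN/m³.
c·N_c·s_c = 17 × 16.883 × 1.09 = 312.84 kPa
q·N_q = 41.63 × 7.8211 = 325.59 kPa
0.5·γ·B·N_γ·s_γ = 0.5 × 14.413 × 3.86 × 7.13 × 0.91 = 180.49 kPa
q_ult = 312.84 + 325.59 + 180.49 = 818.92 kPa.

q_ult ≈ 820 kPa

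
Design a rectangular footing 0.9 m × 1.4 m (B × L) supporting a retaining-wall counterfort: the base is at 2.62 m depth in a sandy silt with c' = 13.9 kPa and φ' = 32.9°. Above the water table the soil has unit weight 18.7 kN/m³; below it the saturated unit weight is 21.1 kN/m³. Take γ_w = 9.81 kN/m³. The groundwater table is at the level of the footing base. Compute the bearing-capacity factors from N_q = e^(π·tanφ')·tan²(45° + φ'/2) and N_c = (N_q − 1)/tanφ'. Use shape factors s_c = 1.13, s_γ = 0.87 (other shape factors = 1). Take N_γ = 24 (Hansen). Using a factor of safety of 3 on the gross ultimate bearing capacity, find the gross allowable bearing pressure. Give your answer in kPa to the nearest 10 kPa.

N_q = e^(π·tan32.9°)·tan²(61.45°) = 25.78; N_c = (N_q − 1)/tanφ' = 38.31.
q = γ·D_f = 18.7 × 2.62 = 48.994 kPa.
For the ½γBN_γ term take γ' = 21.1 − 9.81 = 11.29 kN/m³ (soil below base is submerged).
c·N_c·s_c = 13.9 × 38.307 × 1.13 = 601.69 kPa
q·N_q = 48.994 × 25.782 = 1263.2 kPa
0.5·γ·B·N_γ·s_γ = 0.5 × 11.29 × 0.9 × 24 × 0.87 = 106.08 kPa
q_ult = 601.69 + 1263.2 + 106.08 = 1970.9 kPa.
q_all = 1970.9 / 3 = 656.98 kPa.

q_all ≈ 660 kPa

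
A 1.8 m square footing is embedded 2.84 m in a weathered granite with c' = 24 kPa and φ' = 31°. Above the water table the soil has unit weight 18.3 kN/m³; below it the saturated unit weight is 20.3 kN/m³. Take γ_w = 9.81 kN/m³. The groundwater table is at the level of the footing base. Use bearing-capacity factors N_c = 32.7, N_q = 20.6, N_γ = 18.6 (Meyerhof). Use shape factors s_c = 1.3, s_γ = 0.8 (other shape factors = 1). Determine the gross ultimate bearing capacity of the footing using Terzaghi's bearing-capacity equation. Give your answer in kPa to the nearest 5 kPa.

q = γ·D_f = 18.3 × 2.84 = 51.972 kPa.
For the ½γBN_γ term take γ' = 20.3 − 9.81 = 10.49 kN/m³ (soil below base is submerged).
c·N_c·s_c = 24 × 32.7 × 1.3 = 1020.2 kPa
q·N_q = 51.972 × 20.6 = 1070.6 kPa
0.5·γ·B·N_γ·s_γ = 0.5 × 10.49 × 1.8 × 18.6 × 0.8 = 140.48 kPa
q_ult = 1020.2 + 1070.6 + 140.48 = 2231.3 kPa.

q_ult ≈ 2230 kPa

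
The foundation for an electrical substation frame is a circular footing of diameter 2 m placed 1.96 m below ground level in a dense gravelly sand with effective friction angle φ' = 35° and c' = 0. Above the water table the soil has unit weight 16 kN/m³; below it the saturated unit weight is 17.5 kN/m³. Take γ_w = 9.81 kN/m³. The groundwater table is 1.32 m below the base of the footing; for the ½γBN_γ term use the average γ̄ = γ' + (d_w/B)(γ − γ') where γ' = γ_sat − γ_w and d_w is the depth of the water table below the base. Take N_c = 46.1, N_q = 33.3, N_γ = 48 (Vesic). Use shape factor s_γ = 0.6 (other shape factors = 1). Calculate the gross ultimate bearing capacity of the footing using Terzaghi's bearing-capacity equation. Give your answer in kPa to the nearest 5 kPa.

q_ult ≈ 1425 kPa

Overburden at base level: q = 16 × 1.96 = 31.36 kPa.
The water table is 1.32 m below the base (< B = 2 m), so the ½γBN_γ term uses γ̄ = γ' + (d_w/B)(γ − γ') = 7.69 + (1.32/2)(16 − 7.69) = 13.175 kN/m³.
Surcharge term q·N_q = 31.36 × 33.3 = 1044.3 kPa; self-weight term 0.5·γ·B·N_γ·s_γ = 0.5 × 13.175 × 2 × 48 × 0.6 = 379.43 kPa.
q_ult = 1044.3 + 379.43 = 1423.7 kPa.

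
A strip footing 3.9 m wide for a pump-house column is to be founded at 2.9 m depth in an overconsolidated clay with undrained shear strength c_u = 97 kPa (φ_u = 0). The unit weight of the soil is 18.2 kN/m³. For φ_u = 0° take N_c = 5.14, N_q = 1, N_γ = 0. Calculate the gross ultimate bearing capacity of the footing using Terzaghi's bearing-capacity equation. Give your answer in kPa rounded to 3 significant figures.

q_ult ≈ 551 kPa

q = γ·D_f = 18.2 × 2.9 = 52.78 kPa.
c·N_c = 97 × 5.14 = 498.58 kPa
q·N_q = 52.78 × 1 = 52.78 kPa
q_ult = 498.58 + 52.78 = 551.36 kPa.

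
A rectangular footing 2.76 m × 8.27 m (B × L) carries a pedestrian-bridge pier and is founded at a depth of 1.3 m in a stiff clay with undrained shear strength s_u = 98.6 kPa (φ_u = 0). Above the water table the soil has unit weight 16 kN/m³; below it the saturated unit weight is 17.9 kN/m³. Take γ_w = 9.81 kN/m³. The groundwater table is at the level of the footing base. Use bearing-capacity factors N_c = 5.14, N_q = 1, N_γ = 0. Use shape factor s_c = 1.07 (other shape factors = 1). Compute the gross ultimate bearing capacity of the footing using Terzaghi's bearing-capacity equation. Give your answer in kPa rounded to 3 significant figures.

q = γ·D_f = 16 × 1.3 = 20.8 kPa.
c·N_c·s_c = 98.6 × 5.14 × 1.07 = 542.28 kPa
q·N_q = 20.8 × 1 = 20.8 kPa
q_ult = 542.28 + 20.8 = 563.08 kPa.

q_ult ≈ 563 kPa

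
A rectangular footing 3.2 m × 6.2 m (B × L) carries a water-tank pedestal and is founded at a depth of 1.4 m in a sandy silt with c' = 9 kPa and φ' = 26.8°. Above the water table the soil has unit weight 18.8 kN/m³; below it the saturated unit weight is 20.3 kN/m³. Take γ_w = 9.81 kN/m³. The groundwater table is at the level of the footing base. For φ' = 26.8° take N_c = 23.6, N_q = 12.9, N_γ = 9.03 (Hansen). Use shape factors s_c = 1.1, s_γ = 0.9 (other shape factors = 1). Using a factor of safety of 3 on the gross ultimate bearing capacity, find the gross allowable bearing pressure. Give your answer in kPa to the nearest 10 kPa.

q_all ≈ 240 kPa

Overburden at base level: q = 18.8 × 1.4 = 26.32 kPa.
Below the base the soil is submerged, so the ½γBN_γ term uses γ' = 20.3 − 9.81 = 10.49 kN/m³.
Cohesion term c·N_c·s_c = 9 × 23.6 × 1.1 = 233.64 kPa; surcharge term q·N_q = 26.32 × 12.9 = 339.53 kPa; self-weight term 0.5·γ·B·N_γ·s_γ = 0.5 × 10.49 × 3.2 × 9.03 × 0.9 = 136.4 kPa.
q_ult = 233.64 + 339.53 + 136.4 = 709.57 kPa.
q_all = 709.57 / 3 = 236.52 kPa.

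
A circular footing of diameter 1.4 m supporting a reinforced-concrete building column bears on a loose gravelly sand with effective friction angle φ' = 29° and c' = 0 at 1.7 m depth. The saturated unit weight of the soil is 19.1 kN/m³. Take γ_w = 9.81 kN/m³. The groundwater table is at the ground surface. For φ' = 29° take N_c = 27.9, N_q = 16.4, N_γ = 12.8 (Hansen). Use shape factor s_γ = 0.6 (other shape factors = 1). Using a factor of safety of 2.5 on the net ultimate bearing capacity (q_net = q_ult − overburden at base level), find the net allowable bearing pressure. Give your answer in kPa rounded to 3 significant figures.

With the water table at the surface the whole profile is submerged: γ' = 19.1 − 9.81 = 9.29 kN/m³, so q = γ'·D_f = 15.793 kPa; the same γ' applies in the ½γBN_γ term.
q_ult = q·N_q + 0.5·γ·B·N_γ·s_γ
     = 15.793 × 16.4 + 0.5 × 9.29 × 1.4 × 12.8 × 0.6
     = 259.01 + 49.943 = 308.95 kPa.
q_net = 308.95 − 15.793 = 293.16 kPa.
q_all(net) = 293.16 / 2.5 = 117.26 kPa.

q_all(net) ≈ 117 kPa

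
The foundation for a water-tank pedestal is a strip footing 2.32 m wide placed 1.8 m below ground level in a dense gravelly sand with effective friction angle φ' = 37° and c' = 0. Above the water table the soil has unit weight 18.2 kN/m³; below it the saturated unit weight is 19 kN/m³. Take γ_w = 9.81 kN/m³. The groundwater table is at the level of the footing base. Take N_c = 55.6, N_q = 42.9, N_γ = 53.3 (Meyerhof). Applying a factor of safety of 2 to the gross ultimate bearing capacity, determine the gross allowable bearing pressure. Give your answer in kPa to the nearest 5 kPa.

q = γ·D_f = 18.2 × 1.8 = 32.76 kPa.
For the ½γBN_γ term take γ' = 19 − 9.81 = 9.19 kN/m³ (soil below base is submerged).
q·N_q = 32.76 × 42.9 = 1405.4 kPa
0.5·γ·B·N_γ = 0.5 × 9.19 × 2.32 × 53.3 = 568.2 kPa
q_ult = 1405.4 + 568.2 = 1973.6 kPa.
q_all = q_ult / FS = 1973.6 / 2 = 986.8 kPa.

q_all ≈ 985 kPa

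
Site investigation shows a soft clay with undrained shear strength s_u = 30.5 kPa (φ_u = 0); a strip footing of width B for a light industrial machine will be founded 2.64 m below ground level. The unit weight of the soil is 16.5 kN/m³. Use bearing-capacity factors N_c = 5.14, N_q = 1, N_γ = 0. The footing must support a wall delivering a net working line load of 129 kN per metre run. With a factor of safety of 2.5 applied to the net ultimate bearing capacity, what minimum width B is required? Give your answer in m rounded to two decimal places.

q = γ·D_f = 16.5 × 2.64 = 43.56 kPa.
c·N_c = 30.5 × 5.14 = 156.77 kPa
q·N_q = 43.56 × 1 = 43.56 kPa
q_ult = 156.77 + 43.56 = 200.33 kPa.
For φ = 0 the ½γBN_γ term vanishes, so q_ult is independent of B. q_net = 200.33 − 43.56 = 156.77 kPa; q_all(net) = 156.77/2.5 = 62.708 kPa.
Required width B = w / q_all(net) = 129 / 62.708 = 2.057 m.

B = 2.06 m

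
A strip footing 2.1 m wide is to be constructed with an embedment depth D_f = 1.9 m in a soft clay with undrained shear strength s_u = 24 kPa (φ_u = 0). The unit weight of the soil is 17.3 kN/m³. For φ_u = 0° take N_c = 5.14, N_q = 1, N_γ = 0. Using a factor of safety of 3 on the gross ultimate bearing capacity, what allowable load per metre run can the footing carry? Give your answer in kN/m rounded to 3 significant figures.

≈ 109 kN/m

Overburden at base level: q = 17.3 × 1.9 = 32.87 kPa.
Cohesion term c·N_c = 24 × 5.14 = 123.36 kPa; surcharge term q·N_q = 32.87 × 1 = 32.87 kPa.
q_ult = 123.36 + 32.87 = 156.23 kPa.
Gross allowable pressure q_all = 156.23 / 3 = 52.077 kPa.
Allowable wall load = q_all × B = 52.077 × 2.1 = 109.36 kN per metre run.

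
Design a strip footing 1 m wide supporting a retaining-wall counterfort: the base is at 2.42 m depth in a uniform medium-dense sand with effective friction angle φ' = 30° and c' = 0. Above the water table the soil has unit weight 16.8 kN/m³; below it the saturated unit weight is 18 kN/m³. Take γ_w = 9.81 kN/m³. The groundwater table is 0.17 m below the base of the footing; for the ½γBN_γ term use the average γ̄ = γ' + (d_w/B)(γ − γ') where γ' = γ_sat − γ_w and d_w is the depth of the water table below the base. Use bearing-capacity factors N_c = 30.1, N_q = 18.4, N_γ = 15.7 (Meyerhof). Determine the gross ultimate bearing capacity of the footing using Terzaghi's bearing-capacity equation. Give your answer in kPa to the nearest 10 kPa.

q = γ·D_f = 16.8 × 2.42 = 40.656 kPa.
γ' = 8.19 kN/m³; averaging over the depth B below the base, γ̄ = γ' + (d_w/B)(γ − γ') = 9.6537 kN/m³.
q·N_q = 40.656 × 18.4 = 748.07 kPa
0.5·γ·B·N_γ = 0.5 × 9.6537 × 1 × 15.7 = 75.782 kPa
q_ult = 748.07 + 75.782 = 823.85 kPa.

q_ult ≈ 820 kPa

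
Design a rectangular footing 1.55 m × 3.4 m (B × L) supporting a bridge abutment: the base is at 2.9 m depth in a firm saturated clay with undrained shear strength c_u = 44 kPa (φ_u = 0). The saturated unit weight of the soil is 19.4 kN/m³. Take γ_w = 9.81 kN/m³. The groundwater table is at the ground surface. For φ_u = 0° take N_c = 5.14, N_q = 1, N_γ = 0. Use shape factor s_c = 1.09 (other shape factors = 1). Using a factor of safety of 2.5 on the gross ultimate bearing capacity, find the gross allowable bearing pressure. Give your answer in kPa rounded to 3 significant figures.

Water table at ground surface, so effective unit weight γ' = 19.4 − 9.81 = 9.59 kN/m³ is used throughout; overburden q = 9.59 × 2.9 = 27.811 kPa.
Cohesion term c·N_c·s_c = 44 × 5.14 × 1.09 = 246.51 kPa; surcharge term q·N_q = 27.811 × 1 = 27.811 kPa.
q_ult = 246.51 + 27.811 = 274.33 kPa.
q_all = 274.33 / 2.5 = 109.73 kPa.

q_all ≈ 110 kPa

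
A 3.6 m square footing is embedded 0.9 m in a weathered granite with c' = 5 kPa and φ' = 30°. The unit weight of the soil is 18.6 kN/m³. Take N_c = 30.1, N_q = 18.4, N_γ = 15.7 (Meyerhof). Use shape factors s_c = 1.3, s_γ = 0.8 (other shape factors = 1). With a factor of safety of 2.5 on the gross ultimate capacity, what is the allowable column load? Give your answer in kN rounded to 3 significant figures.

Effective surcharge at the founding depth q = γ·D_f = 18.6 × 0.9 = 16.74 kPa.
q_ult = c·N_c·s_c + q·N_q + 0.5·γ·B·N_γ·s_γ
     = 5 × 30.1 × 1.3 + 16.74 × 18.4 + 0.5 × 18.6 × 3.6 × 15.7 × 0.8
     = 195.65 + 308.02 + 420.51 = 924.17 kPa.
Gross allowable pressure q_all = 924.17 / 2.5 = 369.67 kPa.
Footing area = 12.96 m², so allowable column load = 369.67 × 12.96 = 4790.9 kN.

P_all ≈ 4790 kN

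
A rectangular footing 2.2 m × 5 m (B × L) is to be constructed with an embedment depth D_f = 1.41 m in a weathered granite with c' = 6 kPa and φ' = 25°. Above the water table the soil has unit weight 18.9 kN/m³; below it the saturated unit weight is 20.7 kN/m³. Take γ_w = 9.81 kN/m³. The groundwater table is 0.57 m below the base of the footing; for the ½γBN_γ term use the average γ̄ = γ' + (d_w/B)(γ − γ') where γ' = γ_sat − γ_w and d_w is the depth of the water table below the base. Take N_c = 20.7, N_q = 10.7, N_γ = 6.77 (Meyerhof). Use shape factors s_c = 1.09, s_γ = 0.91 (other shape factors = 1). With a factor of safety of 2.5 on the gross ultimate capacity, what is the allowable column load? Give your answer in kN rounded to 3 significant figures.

P_all ≈ 2240 kN

Overburden at base level: q = 18.9 × 1.41 = 26.649 kPa.
The water table is 0.57 m below the base (< B = 2.2 m), so the ½γBN_γ term uses γ̄ = γ' + (d_w/B)(γ − γ') = 10.89 + (0.57/2.2)(18.9 − 10.89) = 12.965 kN/m³.
Cohesion term c·N_c·s_c = 6 × 20.7 × 1.09 = 135.38 kPa; surcharge term q·N_q = 26.649 × 10.7 = 285.14 kPa; self-weight term 0.5·γ·B·N_γ·s_γ = 0.5 × 12.965 × 2.2 × 6.77 × 0.91 = 87.863 kPa.
q_ult = 135.38 + 285.14 + 87.863 = 508.39 kPa.
Gross allowable pressure q_all = 508.39 / 2.5 = 203.35 kPa.
Footing area = 11 m², so allowable column load = 203.35 × 11 = 2236.9 kN.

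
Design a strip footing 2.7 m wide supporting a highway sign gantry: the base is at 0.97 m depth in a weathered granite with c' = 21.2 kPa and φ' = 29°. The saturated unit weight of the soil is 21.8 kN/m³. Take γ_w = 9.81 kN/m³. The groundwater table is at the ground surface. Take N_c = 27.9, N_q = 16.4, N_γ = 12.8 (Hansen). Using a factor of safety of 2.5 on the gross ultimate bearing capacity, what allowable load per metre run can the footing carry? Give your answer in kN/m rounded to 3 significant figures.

≈ 1070 kN/m

Water table at ground surface, so effective unit weight γ' = 21.8 − 9.81 = 11.99 kN/m³ is used throughout; overburden q = 11.99 × 0.97 = 11.63 kPa; the same γ' applies in the ½γBN_γ term.
Cohesion term c·N_c = 21.2 × 27.9 = 591.48 kPa; surcharge term q·N_q = 11.63 × 16.4 = 190.74 kPa; self-weight term 0.5·γ·B·N_γ = 0.5 × 11.99 × 2.7 × 12.8 = 207.19 kPa.
q_ult = 591.48 + 190.74 + 207.19 = 989.4 kPa.
Gross allowable pressure q_all = 989.4 / 2.5 = 395.76 kPa.
Allowable wall load = q_all × B = 395.76 × 2.7 = 1068.6 kN per metre run.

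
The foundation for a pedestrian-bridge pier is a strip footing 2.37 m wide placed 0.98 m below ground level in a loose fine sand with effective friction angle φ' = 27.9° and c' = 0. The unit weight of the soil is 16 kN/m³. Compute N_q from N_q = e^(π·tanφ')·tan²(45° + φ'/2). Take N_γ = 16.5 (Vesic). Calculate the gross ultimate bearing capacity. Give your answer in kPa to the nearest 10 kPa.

tan27.9° = 0.5295, so N_q = e^(π×0.5295)·tan²(58.95°) = 5.277 × 2.759 = 14.56.
Effective surcharge at the founding depth q = γ·D_f = 16 × 0.98 = 15.68 kPa.
q_ult = q·N_q + 0.5·γ·B·N_γ
     = 15.68 × 14.559 + 0.5 × 16 × 2.37 × 16.5
     = 228.29 + 312.84 = 541.13 kPa.

q_ult ≈ 540 kPa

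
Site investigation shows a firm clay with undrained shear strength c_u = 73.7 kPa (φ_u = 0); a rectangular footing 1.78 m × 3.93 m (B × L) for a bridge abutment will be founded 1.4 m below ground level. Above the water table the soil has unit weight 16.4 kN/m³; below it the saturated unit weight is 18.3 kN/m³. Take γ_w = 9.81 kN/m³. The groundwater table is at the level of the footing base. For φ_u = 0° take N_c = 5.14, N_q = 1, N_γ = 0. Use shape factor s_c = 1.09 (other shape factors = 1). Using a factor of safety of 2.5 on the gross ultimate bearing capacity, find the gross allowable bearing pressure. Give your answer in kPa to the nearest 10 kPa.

q = γ·D_f = 16.4 × 1.4 = 22.96 kPa.
c·N_c·s_c = 73.7 × 5.14 × 1.09 = 412.91 kPa
q·N_q = 22.96 × 1 = 22.96 kPa
q_ult = 412.91 + 22.96 = 435.87 kPa.
q_all = 435.87 / 2.5 = 174.35 kPa.

q_all ≈ 170 kPa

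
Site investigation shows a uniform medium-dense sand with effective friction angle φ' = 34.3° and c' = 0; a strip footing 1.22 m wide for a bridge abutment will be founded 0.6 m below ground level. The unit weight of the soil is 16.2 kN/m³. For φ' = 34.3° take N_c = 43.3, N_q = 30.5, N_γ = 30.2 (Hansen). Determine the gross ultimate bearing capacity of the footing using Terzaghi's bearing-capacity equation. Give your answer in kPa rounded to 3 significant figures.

q = γ·D_f = 16.2 × 0.6 = 9.72 kPa.
q·N_q = 9.72 × 30.5 = 296.46 kPa
0.5·γ·B·N_γ = 0.5 × 16.2 × 1.22 × 30.2 = 298.44 kPa
q_ult = 296.46 + 298.44 = 594.9 kPa.

q_ult ≈ 595 kPa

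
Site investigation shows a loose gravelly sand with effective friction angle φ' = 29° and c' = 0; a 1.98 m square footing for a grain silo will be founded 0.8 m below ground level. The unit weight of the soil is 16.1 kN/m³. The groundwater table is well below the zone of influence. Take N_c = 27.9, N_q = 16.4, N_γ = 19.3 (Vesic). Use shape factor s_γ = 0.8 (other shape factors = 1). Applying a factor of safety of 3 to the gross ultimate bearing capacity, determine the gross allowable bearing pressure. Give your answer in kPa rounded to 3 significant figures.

q_all ≈ 152 kPa

Overburden at base level: q = 16.1 × 0.8 = 12.88 kPa.
Surcharge term q·N_q = 12.88 × 16.4 = 211.23 kPa; self-weight term 0.5·γ·B·N_γ·s_γ = 0.5 × 16.1 × 1.98 × 19.3 × 0.8 = 246.1 kPa.
q_ult = 211.23 + 246.1 = 457.33 kPa.
q_all = q_ult / FS = 457.33 / 3 = 152.44 kPa.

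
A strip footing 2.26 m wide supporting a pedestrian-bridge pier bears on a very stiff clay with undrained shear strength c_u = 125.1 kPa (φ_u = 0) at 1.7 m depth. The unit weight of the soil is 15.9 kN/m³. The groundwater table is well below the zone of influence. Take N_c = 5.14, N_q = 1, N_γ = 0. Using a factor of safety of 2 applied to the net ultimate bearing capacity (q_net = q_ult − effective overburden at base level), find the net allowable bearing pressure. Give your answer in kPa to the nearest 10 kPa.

Overburden at base level: q = 15.9 × 1.7 = 27.03 kPa.
Cohesion term c·N_c = 125.1 × 5.14 = 643.01 kPa; surcharge term q·N_q = 27.03 × 1 = 27.03 kPa.
q_ult = 643.01 + 27.03 = 670.04 kPa.
Net ultimate: q_net = 670.04 − 27.03 = 643.01 kPa.
q_all(net) = 643.01 / 2 = 321.51 kPa.

q_all(net) ≈ 320 kPa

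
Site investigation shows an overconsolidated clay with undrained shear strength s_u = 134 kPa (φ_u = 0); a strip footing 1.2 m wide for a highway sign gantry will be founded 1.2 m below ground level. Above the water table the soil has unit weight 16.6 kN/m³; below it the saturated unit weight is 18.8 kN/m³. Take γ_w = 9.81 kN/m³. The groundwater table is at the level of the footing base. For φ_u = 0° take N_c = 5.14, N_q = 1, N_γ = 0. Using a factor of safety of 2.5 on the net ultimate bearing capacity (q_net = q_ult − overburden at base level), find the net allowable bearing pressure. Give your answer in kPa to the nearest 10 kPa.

Effective surcharge at the founding depth q = γ·D_f = 16.6 × 1.2 = 19.92 kPa.
q_ult = c·N_c + q·N_q
     = 134 × 5.14 + 19.92 × 1
     = 688.76 + 19.92 = 708.68 kPa.
q_net = 708.68 − 19.92 = 688.76 kPa.
q_all(net) = 688.76 / 2.5 = 275.5 kPa.

q_all(net) ≈ 280 kPa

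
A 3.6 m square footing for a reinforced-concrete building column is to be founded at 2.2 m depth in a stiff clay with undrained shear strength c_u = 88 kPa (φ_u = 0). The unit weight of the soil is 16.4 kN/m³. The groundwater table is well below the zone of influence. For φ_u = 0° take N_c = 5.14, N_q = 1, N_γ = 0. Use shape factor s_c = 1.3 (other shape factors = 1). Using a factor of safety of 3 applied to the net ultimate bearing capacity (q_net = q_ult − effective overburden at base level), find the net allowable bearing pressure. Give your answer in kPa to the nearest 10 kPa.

Overburden at base level: q = 16.4 × 2.2 = 36.08 kPa.
Cohesion term c·N_c·s_c = 88 × 5.14 × 1.3 = 588.02 kPa; surcharge term q·N_q = 36.08 × 1 = 36.08 kPa.
q_ult = 588.02 + 36.08 = 624.1 kPa.
Net ultimate: q_net = 624.1 − 36.08 = 588.02 kPa.
q_all(net) = 588.02 / 3 = 196.01 kPa.

q_all(net) ≈ 200 kPa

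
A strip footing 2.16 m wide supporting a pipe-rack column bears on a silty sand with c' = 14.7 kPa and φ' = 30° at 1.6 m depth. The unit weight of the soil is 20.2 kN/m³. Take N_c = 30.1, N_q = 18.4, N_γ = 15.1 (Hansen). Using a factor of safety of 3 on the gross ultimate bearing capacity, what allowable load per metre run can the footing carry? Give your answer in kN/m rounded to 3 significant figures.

q = γ·D_f = 20.2 × 1.6 = 32.32 kPa.
c·N_c = 14.7 × 30.1 = 442.47 kPa
q·N_q = 32.32 × 18.4 = 594.69 kPa
0.5·γ·B·N_γ = 0.5 × 20.2 × 2.16 × 15.1 = 329.42 kPa
q_ult = 442.47 + 594.69 + 329.42 = 1366.6 kPa.
Gross allowable pressure q_all = 1366.6 / 3 = 455.53 kPa.
Allowable wall load = q_all × B = 455.53 × 2.16 = 983.94 kN per metre run.

≈ 984 kN/m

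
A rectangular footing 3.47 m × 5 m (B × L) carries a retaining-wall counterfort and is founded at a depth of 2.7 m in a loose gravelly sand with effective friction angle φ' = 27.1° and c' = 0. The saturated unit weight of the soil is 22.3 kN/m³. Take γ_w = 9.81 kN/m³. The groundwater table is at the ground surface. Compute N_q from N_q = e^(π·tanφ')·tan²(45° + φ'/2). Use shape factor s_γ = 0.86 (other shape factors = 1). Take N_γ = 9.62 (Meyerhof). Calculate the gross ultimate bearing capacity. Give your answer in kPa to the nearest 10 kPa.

tan27.1° = 0.5117, so N_q = e^(π×0.5117)·tan²(58.55°) = 4.991 × 2.673 = 13.34.
With the water table at the surface the whole profile is submerged: γ' = 22.3 − 9.81 = 12.49 kN/m³, so q = γ'·D_f = 33.723 kPa; the same γ' applies in the ½γBN_γ term.
q_ult = q·N_q + 0.5·γ·B·N_γ·s_γ
     = 33.723 × 13.343 + 0.5 × 12.49 × 3.47 × 9.62 × 0.86
     = 449.96 + 179.28 = 629.24 kPa.

q_ult ≈ 630 kPa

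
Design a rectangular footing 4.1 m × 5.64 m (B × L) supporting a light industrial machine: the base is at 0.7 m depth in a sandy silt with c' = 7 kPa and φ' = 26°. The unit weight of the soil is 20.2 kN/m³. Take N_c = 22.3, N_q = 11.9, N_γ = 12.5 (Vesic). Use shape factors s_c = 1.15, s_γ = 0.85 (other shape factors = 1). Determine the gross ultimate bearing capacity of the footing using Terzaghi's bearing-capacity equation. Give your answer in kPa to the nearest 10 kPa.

q_ult ≈ 790 kPa

Effective surcharge at the founding depth q = γ·D_f = 20.2 × 0.7 = 14.14 kPa.
q_ult = c·N_c·s_c + q·N_q + 0.5·γ·B·N_γ·s_γ
     = 7 × 22.3 × 1.15 + 14.14 × 11.9 + 0.5 × 20.2 × 4.1 × 12.5 × 0.85
     = 179.51 + 168.27 + 439.98 = 787.76 kPa.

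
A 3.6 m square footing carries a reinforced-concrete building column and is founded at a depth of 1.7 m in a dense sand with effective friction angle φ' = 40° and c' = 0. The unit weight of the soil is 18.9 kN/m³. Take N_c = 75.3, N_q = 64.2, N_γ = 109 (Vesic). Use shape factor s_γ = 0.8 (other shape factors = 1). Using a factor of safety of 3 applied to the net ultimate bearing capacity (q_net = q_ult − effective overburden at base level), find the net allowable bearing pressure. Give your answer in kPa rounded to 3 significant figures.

Effective surcharge at the founding depth q = γ·D_f = 18.9 × 1.7 = 32.13 kPa.
q_ult = q·N_q + 0.5·γ·B·N_γ·s_γ
     = 32.13 × 64.2 + 0.5 × 18.9 × 3.6 × 109 × 0.8
     = 2062.7 + 2966.5 = 5029.3 kPa.
Net ultimate: q_net = 5029.3 − 32.13 = 4997.2 kPa.
q_all(net) = 4997.2 / 3 = 1665.7 kPa.

q_all(net) ≈ 1670 kPa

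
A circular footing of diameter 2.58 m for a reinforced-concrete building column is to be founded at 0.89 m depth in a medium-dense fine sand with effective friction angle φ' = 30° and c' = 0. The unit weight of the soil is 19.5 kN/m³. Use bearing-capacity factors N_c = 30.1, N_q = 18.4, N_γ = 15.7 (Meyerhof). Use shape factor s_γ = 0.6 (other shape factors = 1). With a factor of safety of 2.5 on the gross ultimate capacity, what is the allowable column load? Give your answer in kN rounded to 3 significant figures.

Overburden at base level: q = 19.5 × 0.89 = 17.355 kPa.
Surcharge term q·N_q = 17.355 × 18.4 = 319.33 kPa; self-weight term 0.5·γ·B·N_γ·s_γ = 0.5 × 19.5 × 2.58 × 15.7 × 0.6 = 236.96 kPa.
q_ult = 319.33 + 236.96 = 556.29 kPa.
Gross allowable pressure q_all = 556.29 / 2.5 = 222.52 kPa.
Footing area = 5.2279 m², so allowable column load = 222.52 × 5.2279 = 1163.3 kN.

P_all ≈ 1160 kN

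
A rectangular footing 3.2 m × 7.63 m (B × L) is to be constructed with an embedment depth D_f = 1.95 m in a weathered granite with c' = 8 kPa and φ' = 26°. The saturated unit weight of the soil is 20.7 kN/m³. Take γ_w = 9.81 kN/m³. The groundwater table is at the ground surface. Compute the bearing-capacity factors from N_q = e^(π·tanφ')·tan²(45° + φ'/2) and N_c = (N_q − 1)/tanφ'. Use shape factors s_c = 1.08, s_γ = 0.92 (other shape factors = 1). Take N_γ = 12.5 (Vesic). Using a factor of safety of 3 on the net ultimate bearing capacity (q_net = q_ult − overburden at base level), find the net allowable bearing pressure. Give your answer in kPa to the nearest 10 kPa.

N_q = e^(π·tan26°)·tan²(58°) = 11.85; N_c = (N_q − 1)/tanφ' = 22.25.
Water table at ground surface, so effective unit weight γ' = 20.7 − 9.81 = 10.89 kN/m³ is used throughout; overburden q = 10.89 × 1.95 = 21.235 kPa; the same γ' applies in the ½γBN_γ term.
Cohesion term c·N_c·s_c = 8 × 22.254 × 1.08 = 192.28 kPa; surcharge term q·N_q = 21.235 × 11.854 = 251.73 kPa; self-weight term 0.5·γ·B·N_γ·s_γ = 0.5 × 10.89 × 3.2 × 12.5 × 0.92 = 200.38 kPa.
q_ult = 192.28 + 251.73 + 200.38 = 644.38 kPa.
q_net = 644.38 − 21.235 = 623.15 kPa.
q_all(net) = 623.15 / 3 = 207.72 kPa.

q_all(net) ≈ 210 kPa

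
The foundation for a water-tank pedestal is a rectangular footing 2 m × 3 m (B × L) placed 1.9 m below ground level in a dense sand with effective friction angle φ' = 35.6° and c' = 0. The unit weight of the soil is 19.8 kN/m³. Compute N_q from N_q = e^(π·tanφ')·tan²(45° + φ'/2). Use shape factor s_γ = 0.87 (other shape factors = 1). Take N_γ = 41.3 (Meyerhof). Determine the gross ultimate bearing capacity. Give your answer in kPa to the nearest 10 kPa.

q_ult ≈ 2060 kPa

tan35.6° = 0.7159, so N_q = e^(π×0.7159)·tan²(62.8°) = 9.48 × 3.786 = 35.89.
Effective surcharge at the founding depth q = γ·D_f = 19.8 × 1.9 = 37.62 kPa.
q_ult = q·N_q + 0.5·γ·B·N_γ·s_γ
     = 37.62 × 35.891 + 0.5 × 19.8 × 2 × 41.3 × 0.87
     = 1350.2 + 711.43 = 2061.7 kPa.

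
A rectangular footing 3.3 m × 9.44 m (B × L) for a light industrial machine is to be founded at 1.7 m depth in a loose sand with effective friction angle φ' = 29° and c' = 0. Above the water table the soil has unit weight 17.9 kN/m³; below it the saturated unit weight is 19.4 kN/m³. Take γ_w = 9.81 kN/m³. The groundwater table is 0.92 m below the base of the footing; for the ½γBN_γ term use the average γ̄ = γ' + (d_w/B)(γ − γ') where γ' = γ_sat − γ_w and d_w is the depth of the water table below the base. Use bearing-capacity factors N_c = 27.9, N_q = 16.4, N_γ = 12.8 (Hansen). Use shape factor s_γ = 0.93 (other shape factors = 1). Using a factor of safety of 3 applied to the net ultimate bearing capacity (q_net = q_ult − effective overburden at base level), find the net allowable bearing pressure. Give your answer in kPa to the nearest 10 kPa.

q = γ·D_f = 17.9 × 1.7 = 30.43 kPa.
γ' = 9.59 kN/m³; averaging over the depth B below the base, γ̄ = γ' + (d_w/B)(γ − γ') = 11.907 kN/m³.
q·N_q = 30.43 × 16.4 = 499.05 kPa
0.5·γ·B·N_γ·s_γ = 0.5 × 11.907 × 3.3 × 12.8 × 0.93 = 233.87 kPa
q_ult = 499.05 + 233.87 = 732.92 kPa.
Net ultimate: q_net = 732.92 − 30.43 = 702.49 kPa.
q_all(net) = 702.49 / 3 = 234.16 kPa.

q_all(net) ≈ 230 kPa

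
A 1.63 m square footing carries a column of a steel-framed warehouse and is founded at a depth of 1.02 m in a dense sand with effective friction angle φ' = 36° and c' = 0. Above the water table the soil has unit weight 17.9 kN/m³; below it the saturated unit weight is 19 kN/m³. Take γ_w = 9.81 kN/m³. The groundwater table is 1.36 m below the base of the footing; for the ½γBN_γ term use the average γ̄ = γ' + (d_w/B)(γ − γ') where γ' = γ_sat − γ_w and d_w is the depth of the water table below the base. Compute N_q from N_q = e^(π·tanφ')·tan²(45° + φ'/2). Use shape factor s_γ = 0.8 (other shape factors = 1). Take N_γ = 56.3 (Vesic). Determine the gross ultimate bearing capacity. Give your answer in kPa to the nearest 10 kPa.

q_ult ≈ 1290 kPa

tan36° = 0.7265, so N_q = e^(π×0.7265)·tan²(63°) = 9.801 × 3.852 = 37.75.
q = γ·D_f = 17.9 × 1.02 = 18.258 kPa.
γ' = 9.19 kN/m³; averaging over the depth B below the base, γ̄ = γ' + (d_w/B)(γ − γ') = 16.457 kN/m³.
q·N_q = 18.258 × 37.752 = 689.29 kPa
0.5·γ·B·N_γ·s_γ = 0.5 × 16.457 × 1.63 × 56.3 × 0.8 = 604.11 kPa
q_ult = 689.29 + 604.11 = 1293.4 kPa.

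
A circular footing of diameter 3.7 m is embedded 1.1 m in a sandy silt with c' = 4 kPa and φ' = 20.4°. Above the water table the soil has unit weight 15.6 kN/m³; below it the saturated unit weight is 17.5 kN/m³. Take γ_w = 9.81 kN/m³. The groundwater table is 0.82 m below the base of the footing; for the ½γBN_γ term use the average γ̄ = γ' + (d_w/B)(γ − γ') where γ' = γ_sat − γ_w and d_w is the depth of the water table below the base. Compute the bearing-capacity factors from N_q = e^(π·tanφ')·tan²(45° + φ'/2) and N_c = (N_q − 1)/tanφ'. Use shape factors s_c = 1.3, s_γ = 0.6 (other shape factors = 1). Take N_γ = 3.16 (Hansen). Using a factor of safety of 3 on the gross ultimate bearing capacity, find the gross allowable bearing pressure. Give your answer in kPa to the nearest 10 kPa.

q_all ≈ 80 kPa

N_q = e^(π·tan20.4°)·tan²(55.2°) = 6.66; N_c = (N_q − 1)/tanφ' = 15.22.
Effective surcharge at the founding depth q = γ·D_f = 15.6 × 1.1 = 17.16 kPa.
With d_w = 0.82 m < B, γ̄ = 7.69 + (0.82/3.7) × (15.6 − 7.69) = 9.443 kN/m³.
q_ult = c·N_c·s_c + q·N_q + 0.5·γ·B·N_γ·s_γ
     = 4 × 15.217 × 1.3 + 17.16 × 6.6591 + 0.5 × 9.443 × 3.7 × 3.16 × 0.6
     = 79.128 + 114.27 + 33.122 = 226.52 kPa.
q_all = 226.52 / 3 = 75.507 kPa.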